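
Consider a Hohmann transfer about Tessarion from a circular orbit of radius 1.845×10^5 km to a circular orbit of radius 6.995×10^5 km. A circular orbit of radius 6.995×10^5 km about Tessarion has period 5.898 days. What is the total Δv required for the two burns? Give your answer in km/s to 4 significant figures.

From Kepler's third law T² = 4π²r³/μ at r = 6.995×10^5 km, T = 5.898 days = 5.898 × 86400 s = 5.095872×10^5 s: μ = 4π²r³/T² = 5.20338×10^7 km³/s².
The Hohmann ellipse has a_t = (r₁ + r₂)/2 = 4.420×10^5 km.
At r₁ the circular-orbit speed is v₁ = √(μ/r₁) = 16.7936 km/s.
Transfer-orbit speed at r₁ (vis-viva equation): v_p = √[μ(2/r₁ − 1/a_t)] = 21.1265 km/s.
First burn Δv₁ = |v_p − v₁| = 4.333 km/s.
At r₂, v₂ = √(μ/r₂) = 8.62480 km/s.
Transfer-orbit speed at r₂: v_a = √[μ(2/r₂ − 1/a_t)] = 5.57232 km/s.
Second burn Δv₂ = |v₂ − v_a| = 3.052 km/s.
Total Δv = Δv₁ + Δv₂ = 7.385 km/s.

Δv = 7.385 km/s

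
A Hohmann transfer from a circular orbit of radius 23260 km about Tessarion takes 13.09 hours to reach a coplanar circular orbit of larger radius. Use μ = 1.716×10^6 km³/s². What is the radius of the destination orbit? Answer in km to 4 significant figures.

Transfer time t = 13.09 hours = 47124 s, and t = π√(a_t³/μ).
So a_t = (μ t²/π²)^(1/3) = (1.716×10^6 × (47124)² / π²)^(1/3) = 72817 km.
Since a_t = (r₁ + r₂)/2, r₂ = 2a_t − r₁ = 2×72817 − 23260 = 1.22374×10^5 km.

r₂ = 1.224×10^5 km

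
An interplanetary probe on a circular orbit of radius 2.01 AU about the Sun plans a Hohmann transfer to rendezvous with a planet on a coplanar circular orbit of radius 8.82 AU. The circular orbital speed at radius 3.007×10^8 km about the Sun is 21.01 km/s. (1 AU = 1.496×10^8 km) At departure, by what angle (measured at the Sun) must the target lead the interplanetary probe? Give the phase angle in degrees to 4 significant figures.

φ = 93.41°

From the circular-orbit relation v² = μ/r at r = 3.007×10^8 km: μ = v²r = (21.01)² × 3.007×10^8 = 1.32735×10^11 km³/s².
In km: r₁ = 2.01 × 1.496×10^8 = 3.00696×10^8 km; r₂ = 8.82 × 1.496×10^8 = 1.319472×10^9 km.
The Hohmann ellipse has a_t = (r₁ + r₂)/2 = 8.10084×10^8 km.
The half-period of the transfer ellipse is t = π√(a_t³/μ) = 1.9882×10^8 s.
Target angular speed ω₂ = √(μ/r₂³) = 7.6014×10^-9 rad/s.
Angle swept by the target during transfer: ω₂·t = 1.5113 rad = 86.59°.
Arrival is 180° from departure on the ellipse, so φ = 180° − 86.59° = 93.41°.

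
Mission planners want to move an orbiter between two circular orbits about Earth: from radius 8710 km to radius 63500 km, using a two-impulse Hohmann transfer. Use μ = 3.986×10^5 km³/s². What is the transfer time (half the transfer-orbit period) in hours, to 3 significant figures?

Semi-major axis of the transfer orbit: a_t = (8710 + 63500)/2 = 36105 km.
By Kepler's third law the transfer-orbit period is T = 2π√(a_t³/μ), so t = T/2 = 34140 s.
Converting: 34140 s ÷ 3600 s/hour = 9.48 hours.

t = 9.48 hours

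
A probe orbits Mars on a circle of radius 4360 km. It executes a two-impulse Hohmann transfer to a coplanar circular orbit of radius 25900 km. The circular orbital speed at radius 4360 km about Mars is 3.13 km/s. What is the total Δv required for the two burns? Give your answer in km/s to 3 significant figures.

From the circular-orbit relation v² = μ/r at r = 4360 km: μ = v²r = (3.13)² × 4360 = 42714.5 km³/s².
Semi-major axis of the transfer orbit: a_t = (4360 + 25900)/2 = 15130 km.
Circular speed at r₁: v₁ = √(μ/r₁) = √(42714.5/4360) = 3.1300 km/s.
On the transfer ellipse at r₁, vis-viva equation gives v_p = √[μ(2/r₁ − 1/a_t)] = 4.0952 km/s.
First burn Δv₁ = |v_p − v₁| = 0.9652 km/s.
Circular speed at r₂: v₂ = √(μ/r₂) = 1.2842 km/s.
Transfer-orbit speed at r₂: v_a = √[μ(2/r₂ − 1/a_t)] = 0.68938 km/s.
Second burn Δv₂ = |v₂ − v_a| = 0.5948 km/s.
Δv = Δv₁ + Δv₂ = 0.9652 + 0.5948 = 1.560 km/s.

Δv = 1.56 km/s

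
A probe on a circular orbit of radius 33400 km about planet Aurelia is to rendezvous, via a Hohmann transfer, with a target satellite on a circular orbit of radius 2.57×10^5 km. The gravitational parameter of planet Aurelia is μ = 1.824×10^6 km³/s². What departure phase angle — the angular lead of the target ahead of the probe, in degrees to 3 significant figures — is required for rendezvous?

φ = 104°

Transfer-ellipse semi-major axis a_t = (r₁ + r₂)/2 = (33400 + 2.570×10^5)/2 = 1.452×10^5 km.
The half-period of the transfer ellipse is t = π√(a_t³/μ) = 1.2870×10^5 s.
The target's mean motion on its circular orbit is ω₂ = √(μ/r₂³) = 1.0366×10^-5 rad/s.
Angle swept by the target during transfer: ω₂·t = 1.3341 rad = 76.44°.
Arrival is 180° from departure on the ellipse, so φ = 180° − 76.44° = 104°.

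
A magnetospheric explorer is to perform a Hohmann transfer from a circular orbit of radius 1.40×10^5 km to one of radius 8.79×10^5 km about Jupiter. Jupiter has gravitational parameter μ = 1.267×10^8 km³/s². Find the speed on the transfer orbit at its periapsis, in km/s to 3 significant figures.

v = 39.5 km/s

Semi-major axis of the transfer orbit: a_t = (1.400×10^5 + 8.790×10^5)/2 = 5.095×10^5 km.
The periapsis of the transfer ellipse is at r = 1.400×10^5 km.
Applying v² = μ(2/r − 1/a_t): v = 39.51 km/s.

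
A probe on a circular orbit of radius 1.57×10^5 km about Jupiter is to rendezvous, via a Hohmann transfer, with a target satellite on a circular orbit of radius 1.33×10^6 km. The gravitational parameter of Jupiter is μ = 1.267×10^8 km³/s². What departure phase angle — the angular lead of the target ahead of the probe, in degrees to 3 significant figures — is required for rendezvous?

φ = 105°

Semi-major axis of the transfer orbit: a_t = (1.570×10^5 + 1.330×10^6)/2 = 7.435×10^5 km.
The half-period of the transfer ellipse is t = π√(a_t³/μ) = 1.789×10^5 s.
The target's mean motion on its circular orbit is ω₂ = √(μ/r₂³) = 7.339×10^-6 rad/s.
Angle swept by the target during transfer: ω₂·t = 1.313 rad = 75.23°.
The probe traverses 180° on the transfer ellipse, so the target must lead by 180° − 75.23° = 105°.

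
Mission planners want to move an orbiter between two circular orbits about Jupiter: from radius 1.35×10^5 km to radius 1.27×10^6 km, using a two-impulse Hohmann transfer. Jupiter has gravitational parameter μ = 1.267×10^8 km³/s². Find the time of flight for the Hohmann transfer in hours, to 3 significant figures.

t = 45.6 hours

Transfer-ellipse semi-major axis a_t = (r₁ + r₂)/2 = (1.350×10^5 + 1.270×10^6)/2 = 7.025×10^5 km.
Transfer time t = π√(a_t³/μ) = π√((7.025×10^5)³ / 1.267×10^8) = 1.643×10^5 s.
Converting: 1.643×10^5 s ÷ 3600 s/hour = 45.6 hours.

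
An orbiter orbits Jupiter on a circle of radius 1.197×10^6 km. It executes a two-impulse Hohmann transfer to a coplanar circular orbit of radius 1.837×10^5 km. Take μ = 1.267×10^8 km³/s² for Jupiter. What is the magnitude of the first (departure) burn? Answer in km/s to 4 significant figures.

Semi-major axis of the transfer orbit: a_t = (1.197×10^6 + 1.837×10^5)/2 = 6.9035×10^5 km.
On the circular orbit at r = 1.197×10^6 km, v_c = √(μ/r) = 10.288 km/s.
Vis-viva on the transfer ellipse at r = 1.197×10^6 km gives v_t = √[μ(2/r − 1/a_t)] = 5.3071 km/s.
Δv₁ = |v_t − v_c| = |5.3071 − 10.288| = 4.981 km/s.

Δv₁ = 4.981 km/s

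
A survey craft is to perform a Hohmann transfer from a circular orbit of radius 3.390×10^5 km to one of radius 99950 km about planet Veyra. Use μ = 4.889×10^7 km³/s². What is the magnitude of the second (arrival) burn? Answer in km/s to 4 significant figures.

Δv₂ = 5.370 km/s

The Hohmann ellipse has a_t = (r₁ + r₂)/2 = 2.19475×10^5 km.
On the circular orbit at r = 99950 km, v_c = √(μ/r) = 22.12 km/s.
Transfer-orbit speed at the same r (vis-viva, a = a_t): v_t = √[μ(2/r − 1/a_t)] = 27.49 km/s.
Δv₂ = |v_t − v_c| = |27.49 − 22.12| = 5.370 km/s.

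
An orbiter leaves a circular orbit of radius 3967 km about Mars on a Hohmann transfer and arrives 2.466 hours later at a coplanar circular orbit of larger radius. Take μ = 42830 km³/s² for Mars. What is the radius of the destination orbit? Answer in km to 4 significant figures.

Transfer time t = 2.466 hours = 8877.6 s, and t = π√(a_t³/μ).
So a_t = (μ t²/π²)^(1/3) = (42830 × (8877.6)² / π²)^(1/3) = 6993.3 km.
Since a_t = (r₁ + r₂)/2, r₂ = 2a_t − r₁ = 2×6993.3 − 3967 = 10019.6 km.

r₂ = 10020 km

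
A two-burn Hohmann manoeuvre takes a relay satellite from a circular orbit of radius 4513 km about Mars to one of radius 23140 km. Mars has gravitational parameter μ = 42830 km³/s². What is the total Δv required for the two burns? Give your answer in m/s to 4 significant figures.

Transfer-ellipse semi-major axis a_t = (r₁ + r₂)/2 = (4513 + 23140)/2 = 13826.5 km.
Circular speed at r₁: v₁ = √(μ/r₁) = √(42830/4513) = 3.08064 km/s.
Transfer-orbit speed at r₁ (vis-viva): v_p = √[μ(2/r₁ − 1/a_t)] = 3.98535 km/s.
First burn Δv₁ = |v_p − v₁| = 0.9047 km/s.
Circular speed at r₂: v₂ = √(μ/r₂) = 1.3605 km/s.
Transfer-orbit speed at r₂: v_a = √[μ(2/r₂ − 1/a_t)] = 0.77726 km/s.
Second burn Δv₂ = |v₂ − v_a| = 0.5832 km/s.
Total Δv = Δv₁ + Δv₂ = 1.488 km/s.

Δv = 1488 m/s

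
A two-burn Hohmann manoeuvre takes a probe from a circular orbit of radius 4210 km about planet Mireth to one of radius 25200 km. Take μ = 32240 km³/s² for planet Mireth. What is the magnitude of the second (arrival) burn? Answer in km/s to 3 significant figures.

Δv₂ = 0.526 km/s

Transfer-ellipse semi-major axis a_t = (r₁ + r₂)/2 = (4210 + 25200)/2 = 14705 km.
Circular speed at r = 25200 km: v_c = √(μ/r) = 1.1311 km/s.
Transfer-orbit speed at the same r (vis-viva, a = a_t): v_t = √[μ(2/r − 1/a_t)] = 0.60521 km/s.
Δv₂ = |v_t − v_c| = |0.60521 − 1.1311| = 0.5259 km/s.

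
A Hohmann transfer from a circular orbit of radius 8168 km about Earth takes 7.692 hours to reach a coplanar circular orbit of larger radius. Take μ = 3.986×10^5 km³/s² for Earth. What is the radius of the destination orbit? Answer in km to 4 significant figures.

r₂ = 54640 km

Transfer time t = 7.692 hours = 27691.2 s, and t = π√(a_t³/μ).
So a_t = (μ t²/π²)^(1/3) = (3.986×10^5 × (27691.2)² / π²)^(1/3) = 31403 km.
Since a_t = (r₁ + r₂)/2, r₂ = 2a_t − r₁ = 2×31403 − 8168 = 54638 km.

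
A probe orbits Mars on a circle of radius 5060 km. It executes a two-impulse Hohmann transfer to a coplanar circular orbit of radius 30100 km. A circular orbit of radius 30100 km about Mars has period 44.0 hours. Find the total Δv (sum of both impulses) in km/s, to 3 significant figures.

From Kepler's third law T² = 4π²r³/μ at r = 30100 km, T = 44.0 hours = 44.0 × 3600 s = 1.584×10^5 s: μ = 4π²r³/T² = 42909.0 km³/s².
Transfer-ellipse semi-major axis a_t = (r₁ + r₂)/2 = (5060 + 30100)/2 = 17580 km.
Circular speed at r₁: v₁ = √(μ/r₁) = √(42909.0/5060) = 2.91205 km/s.
Transfer-orbit speed at r₁ (vis-viva): v_p = √[μ(2/r₁ − 1/a_t)] = 3.81042 km/s.
First burn Δv₁ = |v_p − v₁| = 0.8984 km/s.
At r₂, v₂ = √(μ/r₂) = 1.194 km/s.
Transfer-orbit speed at r₂: v_a = √[μ(2/r₂ − 1/a_t)] = 0.6406 km/s.
Second burn Δv₂ = |v₂ − v_a| = 0.5534 km/s.
Δv = Δv₁ + Δv₂ = 0.8984 + 0.5534 = 1.452 km/s.

Δv = 1.45 km/s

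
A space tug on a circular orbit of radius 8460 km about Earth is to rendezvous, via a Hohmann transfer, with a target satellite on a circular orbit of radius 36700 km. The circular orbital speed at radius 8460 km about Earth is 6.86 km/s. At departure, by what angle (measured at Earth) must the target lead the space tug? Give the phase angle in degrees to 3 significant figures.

From the circular-orbit relation v² = μ/r at r = 8460 km: μ = v²r = (6.86)² × 8460 = 3.98124×10^5 km³/s².
Semi-major axis of the transfer orbit: a_t = (8460 + 36700)/2 = 22580 km.
The half-period of the transfer ellipse is t = π√(a_t³/μ) = 16893.8 s.
The target's mean motion on its circular orbit is ω₂ = √(μ/r₂³) = 8.97450×10^-5 rad/s.
Angle swept by the target during transfer: ω₂·t = 1.5161 rad = 86.87°.
Arrival is 180° from departure on the ellipse, so φ = 180° − 86.87° = 93.1°.

φ = 93.1°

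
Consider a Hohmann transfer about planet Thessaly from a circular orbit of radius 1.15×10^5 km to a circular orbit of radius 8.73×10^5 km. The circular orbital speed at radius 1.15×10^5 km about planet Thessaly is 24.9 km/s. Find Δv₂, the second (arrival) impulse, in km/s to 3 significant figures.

From the circular-orbit relation v² = μ/r at r = 1.15×10^5 km: μ = v²r = (24.9)² × 1.15×10^5 = 7.13011×10^7 km³/s².
Transfer-ellipse semi-major axis a_t = (r₁ + r₂)/2 = (1.150×10^5 + 8.730×10^5)/2 = 4.940×10^5 km.
Circular speed at r = 8.730×10^5 km: v_c = √(μ/r) = 9.037 km/s.
Vis-viva on the transfer ellipse at r = 8.730×10^5 km gives v_t = √[μ(2/r − 1/a_t)] = 4.360 km/s.
Δv₂ = |v_t − v_c| = |4.360 − 9.037| = 4.677 km/s.

Δv₂ = 4.68 km/s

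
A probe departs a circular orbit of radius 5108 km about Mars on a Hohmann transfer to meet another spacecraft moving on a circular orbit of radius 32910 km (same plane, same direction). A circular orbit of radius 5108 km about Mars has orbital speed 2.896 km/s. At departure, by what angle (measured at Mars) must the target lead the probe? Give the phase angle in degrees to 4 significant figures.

φ = 101.0°

From the circular-orbit relation v² = μ/r at r = 5108 km: μ = v²r = (2.896)² × 5108 = 42839.9 km³/s².
Transfer-ellipse semi-major axis a_t = (r₁ + r₂)/2 = (5108 + 32910)/2 = 19009 km.
The half-period of the transfer ellipse is t = π√(a_t³/μ) = 39780 s.
The target's mean motion on its circular orbit is ω₂ = √(μ/r₂³) = 3.4668×10^-5 rad/s.
Angle swept by the target during transfer: ω₂·t = 1.3791 rad = 79.02°.
The probe traverses 180° on the transfer ellipse, so the target must lead by 180° − 79.02° = 101.0°.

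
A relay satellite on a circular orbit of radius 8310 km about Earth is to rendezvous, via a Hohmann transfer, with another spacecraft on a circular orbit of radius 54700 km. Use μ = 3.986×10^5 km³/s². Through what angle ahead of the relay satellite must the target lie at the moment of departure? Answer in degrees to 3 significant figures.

φ = 101°

Transfer-ellipse semi-major axis a_t = (r₁ + r₂)/2 = (8310 + 54700)/2 = 31505 km.
Transfer time t = π√(a_t³/μ) = 27826 s.
Target angular speed ω₂ = √(μ/r₂³) = 4.9350×10^-5 rad/s.
Angle swept by the target during transfer: ω₂·t = 1.3732 rad = 78.68°.
Arrival is 180° from departure on the ellipse, so φ = 180° − 78.68° = 101°.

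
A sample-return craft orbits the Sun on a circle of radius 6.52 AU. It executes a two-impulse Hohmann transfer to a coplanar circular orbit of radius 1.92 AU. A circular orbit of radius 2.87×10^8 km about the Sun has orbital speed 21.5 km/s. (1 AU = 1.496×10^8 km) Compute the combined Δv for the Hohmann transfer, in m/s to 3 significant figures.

From the circular-orbit relation v² = μ/r at r = 2.87×10^8 km: μ = v²r = (21.5)² × 2.87×10^8 = 1.32666×10^11 km³/s².
In km: r₁ = 6.52 × 1.496×10^8 = 9.75392×10^8 km; r₂ = 1.92 × 1.496×10^8 = 2.87232×10^8 km.
Transfer-ellipse semi-major axis a_t = (r₁ + r₂)/2 = (9.75392×10^8 + 2.87232×10^8)/2 = 6.31312×10^8 km.
Circular speed at r₁: v₁ = √(μ/r₁) = √(1.32666×10^11/9.75392×10^8) = 11.6625 km/s.
Transfer-orbit speed at r₁ (vis-viva equation): v_a = √[μ(2/r₁ − 1/a_t)] = 7.86655 km/s.
First burn Δv₁ = |v_a − v₁| = 3.796 km/s.
At r₂, v₂ = √(μ/r₂) = 21.491 km/s.
Transfer-orbit speed at r₂: v_p = √[μ(2/r₂ − 1/a_t)] = 26.713 km/s.
Second burn Δv₂ = |v₂ − v_p| = 5.222 km/s.
Total Δv = Δv₁ + Δv₂ = 9.018 km/s.

Δv = 9020 m/s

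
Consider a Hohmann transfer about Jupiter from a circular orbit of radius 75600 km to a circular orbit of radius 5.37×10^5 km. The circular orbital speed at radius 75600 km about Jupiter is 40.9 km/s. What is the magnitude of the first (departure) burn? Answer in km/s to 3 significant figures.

From the circular-orbit relation v² = μ/r at r = 75600 km: μ = v²r = (40.9)² × 75600 = 1.26464×10^8 km³/s².
The Hohmann ellipse has a_t = (r₁ + r₂)/2 = 3.063×10^5 km.
On the circular orbit at r = 75600 km, v_c = √(μ/r) = 40.90 km/s.
Vis-viva on the transfer ellipse at r = 75600 km gives v_t = √[μ(2/r − 1/a_t)] = 54.15 km/s.
Δv₁ = |v_t − v_c| = |54.15 − 40.90| = 13.25 km/s.

Δv₁ = 13.3 km/s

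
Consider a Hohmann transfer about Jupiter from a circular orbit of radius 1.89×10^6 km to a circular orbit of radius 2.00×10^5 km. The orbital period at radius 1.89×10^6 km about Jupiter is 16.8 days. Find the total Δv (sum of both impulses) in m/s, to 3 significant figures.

Δv = 13300 m/s

From Kepler's third law T² = 4π²r³/μ at r = 1.89×10^6 km, T = 16.8 days = 16.8 × 86400 s = 1.45152×10^6 s: μ = 4π²r³/T² = 1.26502×10^8 km³/s².
Transfer-ellipse semi-major axis a_t = (r₁ + r₂)/2 = (1.890×10^6 + 2.000×10^5)/2 = 1.045×10^6 km.
Circular speed at r₁: v₁ = √(μ/r₁) = √(1.26502×10^8/1.890×10^6) = 8.1812 km/s.
On the transfer ellipse at r₁, v² = μ(2/r − 1/a) gives v_a = √[μ(2/r₁ − 1/a_t)] = 3.5791 km/s.
First burn Δv₁ = |v_a − v₁| = 4.6021 km/s.
Circular speed at r₂: v₂ = √(μ/r₂) = 25.1498 km/s.
Transfer-orbit speed at r₂: v_p = √[μ(2/r₂ − 1/a_t)] = 33.8226 km/s.
Second burn Δv₂ = |v₂ − v_p| = 8.6728 km/s.
Δv = Δv₁ + Δv₂ = 4.6021 + 8.6728 = 13.27 km/s.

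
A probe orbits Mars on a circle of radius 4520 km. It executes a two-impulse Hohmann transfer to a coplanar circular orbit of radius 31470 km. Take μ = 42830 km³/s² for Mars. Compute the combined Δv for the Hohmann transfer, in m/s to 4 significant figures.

Semi-major axis of the transfer orbit: a_t = (4520 + 31470)/2 = 17995 km.
Circular speed at r₁: v₁ = √(μ/r₁) = √(42830/4520) = 3.0783 km/s.
Transfer-orbit speed at r₁ (vis-viva equation): v_p = √[μ(2/r₁ − 1/a_t)] = 4.0708 km/s.
First burn Δv₁ = |v_p − v₁| = 0.9925 km/s.
At r₂, v₂ = √(μ/r₂) = 1.1666 km/s.
Transfer-orbit speed at r₂: v_a = √[μ(2/r₂ − 1/a_t)] = 0.58468 km/s.
Second burn Δv₂ = |v₂ − v_a| = 0.5819 km/s.
Δv = Δv₁ + Δv₂ = 0.9925 + 0.5819 = 1.574 km/s.

Δv = 1574 m/s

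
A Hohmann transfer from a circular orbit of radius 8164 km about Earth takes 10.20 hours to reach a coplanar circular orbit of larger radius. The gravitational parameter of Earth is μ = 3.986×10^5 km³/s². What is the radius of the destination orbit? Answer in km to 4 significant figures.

Transfer time t = 10.20 hours = 36720 s, and t = π√(a_t³/μ).
So a_t = (μ t²/π²)^(1/3) = (3.986×10^5 × (36720)² / π²)^(1/3) = 37904 km.
Since a_t = (r₁ + r₂)/2, r₂ = 2a_t − r₁ = 2×37904 − 8164 = 67644 km.

r₂ = 67640 km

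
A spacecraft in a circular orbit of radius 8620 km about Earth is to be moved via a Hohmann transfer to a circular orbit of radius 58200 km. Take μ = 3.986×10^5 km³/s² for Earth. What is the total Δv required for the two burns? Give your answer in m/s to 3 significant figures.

Semi-major axis of the transfer orbit: a_t = (8620 + 58200)/2 = 33410 km.
Circular speed at r₁: v₁ = √(μ/r₁) = √(3.986×10^5/8620) = 6.800 km/s.
Transfer-orbit speed at r₁ (vis-viva equation): v_p = √[μ(2/r₁ − 1/a_t)] = 8.975 km/s.
First burn Δv₁ = |v_p − v₁| = 2.175 km/s.
Circular speed at r₂: v₂ = √(μ/r₂) = 2.617 km/s.
Transfer-orbit speed at r₂: v_a = √[μ(2/r₂ − 1/a_t)] = 1.329 km/s.
Second burn Δv₂ = |v₂ − v_a| = 1.288 km/s.
Δv = Δv₁ + Δv₂ = 2.175 + 1.288 = 3.463 km/s.

Δv = 3460 m/s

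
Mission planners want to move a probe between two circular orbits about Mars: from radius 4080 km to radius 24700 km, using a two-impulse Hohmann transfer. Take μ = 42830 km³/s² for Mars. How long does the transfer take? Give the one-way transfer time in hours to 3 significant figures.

t = 7.28 hours

Transfer-ellipse semi-major axis a_t = (r₁ + r₂)/2 = (4080 + 24700)/2 = 14390 km.
Half the transfer-orbit period gives t = π√(a_t³/μ) = 26200 s.
Converting: 26200 s ÷ 3600 s/hour = 7.28 hours.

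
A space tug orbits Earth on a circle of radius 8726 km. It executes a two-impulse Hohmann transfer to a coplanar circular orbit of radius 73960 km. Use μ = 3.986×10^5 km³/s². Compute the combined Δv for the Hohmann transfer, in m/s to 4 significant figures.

Δv = 3536 m/s

Semi-major axis of the transfer orbit: a_t = (8726 + 73960)/2 = 41343 km.
Circular speed at r₁: v₁ = √(μ/r₁) = √(3.986×10^5/8726) = 6.759 km/s.
Transfer-orbit speed at r₁ (vis-viva): v_p = √[μ(2/r₁ − 1/a_t)] = 9.040 km/s.
First burn Δv₁ = |v_p − v₁| = 2.281 km/s.
At r₂, v₂ = √(μ/r₂) = 2.322 km/s.
Transfer-orbit speed at r₂: v_a = √[μ(2/r₂ − 1/a_t)] = 1.067 km/s.
Second burn Δv₂ = |v₂ − v_a| = 1.255 km/s.
Δv = Δv₁ + Δv₂ = 2.281 + 1.255 = 3.536 km/s.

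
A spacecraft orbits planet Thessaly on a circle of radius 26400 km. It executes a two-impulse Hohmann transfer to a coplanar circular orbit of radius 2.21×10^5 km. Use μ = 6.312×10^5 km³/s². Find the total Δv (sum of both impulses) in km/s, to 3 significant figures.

Semi-major axis of the transfer orbit: a_t = (26400 + 2.210×10^5)/2 = 1.237×10^5 km.
Circular speed at r₁: v₁ = √(μ/r₁) = √(6.312×10^5/26400) = 4.890 km/s.
On the transfer ellipse at r₁, vis-viva gives v_p = √[μ(2/r₁ − 1/a_t)] = 6.536 km/s.
First burn Δv₁ = |v_p − v₁| = 1.646 km/s.
At r₂, v₂ = √(μ/r₂) = 1.690 km/s.
Transfer-orbit speed at r₂: v_a = √[μ(2/r₂ − 1/a_t)] = 0.7807 km/s.
Second burn Δv₂ = |v₂ − v_a| = 0.9093 km/s.
Δv = Δv₁ + Δv₂ = 1.646 + 0.9093 = 2.555 km/s.

Δv = 2.56 km/s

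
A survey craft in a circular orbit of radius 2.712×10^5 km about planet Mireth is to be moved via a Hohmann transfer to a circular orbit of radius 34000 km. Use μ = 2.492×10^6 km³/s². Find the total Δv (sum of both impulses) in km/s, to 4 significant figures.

Δv = 4.452 km/s

Transfer-ellipse semi-major axis a_t = (r₁ + r₂)/2 = (2.712×10^5 + 34000)/2 = 1.526×10^5 km.
At r₁ the circular-orbit speed is v₁ = √(μ/r₁) = 3.031 km/s.
Transfer-orbit speed at r₁ (vis-viva): v_a = √[μ(2/r₁ − 1/a_t)] = 1.431 km/s.
First burn Δv₁ = |v_a − v₁| = 1.600 km/s.
At r₂, v₂ = √(μ/r₂) = 8.5612 km/s.
Transfer-orbit speed at r₂: v_p = √[μ(2/r₂ − 1/a_t)] = 11.413 km/s.
Second burn Δv₂ = |v₂ − v_p| = 2.852 km/s.
Total Δv = Δv₁ + Δv₂ = 4.452 km/s.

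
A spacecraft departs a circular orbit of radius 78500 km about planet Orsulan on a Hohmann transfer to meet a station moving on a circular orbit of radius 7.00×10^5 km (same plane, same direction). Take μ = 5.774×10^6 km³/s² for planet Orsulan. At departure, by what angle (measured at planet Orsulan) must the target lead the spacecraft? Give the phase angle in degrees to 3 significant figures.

The Hohmann ellipse has a_t = (r₁ + r₂)/2 = 3.8925×10^5 km.
The half-period of the transfer ellipse is t = π√(a_t³/μ) = 3.175×10^5 s.
The target's mean motion on its circular orbit is ω₂ = √(μ/r₂³) = 4.103×10^-6 rad/s.
Angle swept by the target during transfer: ω₂·t = 1.3027 rad = 74.64°.
Arrival is 180° from departure on the ellipse, so φ = 180° − 74.64° = 105°.

φ = 105°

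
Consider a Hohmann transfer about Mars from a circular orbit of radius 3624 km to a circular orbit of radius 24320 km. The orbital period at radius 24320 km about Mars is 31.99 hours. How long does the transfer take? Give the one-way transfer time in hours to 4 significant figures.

From Kepler's third law T² = 4π²r³/μ at r = 24320 km, T = 31.99 hours = 31.99 × 3600 s = 1.15164×10^5 s: μ = 4π²r³/T² = 42817.1 km³/s².
Semi-major axis of the transfer orbit: a_t = (3624 + 24320)/2 = 13972 km.
By Kepler's third law the transfer-orbit period is T = 2π√(a_t³/μ), so t = T/2 = 25074 s.
Converting: 25074 s ÷ 3600 s/hour = 6.965 hours.

t = 6.965 hours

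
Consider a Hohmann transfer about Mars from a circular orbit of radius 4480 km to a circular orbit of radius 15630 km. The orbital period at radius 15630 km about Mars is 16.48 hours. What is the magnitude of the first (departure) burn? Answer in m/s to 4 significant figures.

Δv₁ = 763.0 m/s

From Kepler's third law T² = 4π²r³/μ at r = 15630 km, T = 16.48 hours = 16.48 × 3600 s = 59328 s: μ = 4π²r³/T² = 42827.0 km³/s².
Semi-major axis of the transfer orbit: a_t = (4480 + 15630)/2 = 10055 km.
On the circular orbit at r = 4480 km, v_c = √(μ/r) = 3.092 km/s.
Transfer-orbit speed at the same r (vis-viva, a = a_t): v_t = √[μ(2/r − 1/a_t)] = 3.855 km/s.
Δv₁ = |v_t − v_c| = |3.855 − 3.092| = 0.7630 km/s.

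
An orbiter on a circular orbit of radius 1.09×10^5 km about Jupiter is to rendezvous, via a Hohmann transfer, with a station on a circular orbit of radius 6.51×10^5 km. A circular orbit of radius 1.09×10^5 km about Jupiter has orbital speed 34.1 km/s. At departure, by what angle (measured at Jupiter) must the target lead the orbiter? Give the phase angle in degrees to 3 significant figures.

φ = 99.7°

From the circular-orbit relation v² = μ/r at r = 1.09×10^5 km: μ = v²r = (34.1)² × 1.09×10^5 = 1.26746×10^8 km³/s².
Semi-major axis of the transfer orbit: a_t = (1.090×10^5 + 6.510×10^5)/2 = 3.800×10^5 km.
Transfer time t = π√(a_t³/μ) = 65370 s.
Target angular speed ω₂ = √(μ/r₂³) = 2.143×10^-5 rad/s.
Angle swept by the target during transfer: ω₂·t = 1.401 rad = 80.27°.
Arrival is 180° from departure on the ellipse, so φ = 180° − 80.27° = 99.7°.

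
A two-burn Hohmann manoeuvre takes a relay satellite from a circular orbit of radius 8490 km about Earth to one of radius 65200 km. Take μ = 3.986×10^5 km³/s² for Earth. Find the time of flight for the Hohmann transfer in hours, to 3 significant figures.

t = 9.78 hours

Transfer-ellipse semi-major axis a_t = (r₁ + r₂)/2 = (8490 + 65200)/2 = 36845 km.
By Kepler's third law the transfer-orbit period is T = 2π√(a_t³/μ), so t = T/2 = 35192 s.
Converting: 35192 s ÷ 3600 s/hour = 9.78 hours.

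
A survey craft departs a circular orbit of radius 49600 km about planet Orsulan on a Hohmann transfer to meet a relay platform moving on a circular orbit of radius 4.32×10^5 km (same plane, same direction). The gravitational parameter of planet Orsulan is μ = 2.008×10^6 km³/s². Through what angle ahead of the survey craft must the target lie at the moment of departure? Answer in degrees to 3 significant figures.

The Hohmann ellipse has a_t = (r₁ + r₂)/2 = 2.408×10^5 km.
Transfer time t = π√(a_t³/μ) = 2.6197×10^5 s.
Target angular speed ω₂ = √(μ/r₂³) = 4.9906×10^-6 rad/s.
Angle swept by the target during transfer: ω₂·t = 1.3074 rad = 74.91°.
The survey craft traverses 180° on the transfer ellipse, so the target must lead by 180° − 74.91° = 105°.

φ = 105°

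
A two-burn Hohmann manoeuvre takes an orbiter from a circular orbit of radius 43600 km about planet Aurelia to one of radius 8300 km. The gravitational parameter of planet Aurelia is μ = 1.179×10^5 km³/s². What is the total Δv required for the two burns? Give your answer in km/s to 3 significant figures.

Δv = 1.83 km/s

Semi-major axis of the transfer orbit: a_t = (43600 + 8300)/2 = 25950 km.
At r₁ the circular-orbit speed is v₁ = √(μ/r₁) = 1.64442 km/s.
Transfer-orbit speed at r₁ (v² = μ(2/r − 1/a)): v_a = √[μ(2/r₁ − 1/a_t)] = 0.930002 km/s.
First burn Δv₁ = |v_a − v₁| = 0.71442 km/s.
Circular speed at r₂: v₂ = √(μ/r₂) = 3.7689 km/s.
Transfer-orbit speed at r₂: v_p = √[μ(2/r₂ − 1/a_t)] = 4.8853 km/s.
Second burn Δv₂ = |v₂ − v_p| = 1.1164 km/s.
Total Δv = Δv₁ + Δv₂ = 1.831 km/s.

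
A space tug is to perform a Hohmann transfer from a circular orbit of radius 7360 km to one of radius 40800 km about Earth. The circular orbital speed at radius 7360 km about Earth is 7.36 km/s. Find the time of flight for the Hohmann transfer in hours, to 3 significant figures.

From the circular-orbit relation v² = μ/r at r = 7360 km: μ = v²r = (7.36)² × 7360 = 3.98688×10^5 km³/s².
Semi-major axis of the transfer orbit: a_t = (7360 + 40800)/2 = 24080 km.
Transfer time t = π√(a_t³/μ) = π√((24080)³ / 3.98688×10^5) = 18590 s.
Converting: 18590 s ÷ 3600 s/hour = 5.16 hours.

t = 5.16 hours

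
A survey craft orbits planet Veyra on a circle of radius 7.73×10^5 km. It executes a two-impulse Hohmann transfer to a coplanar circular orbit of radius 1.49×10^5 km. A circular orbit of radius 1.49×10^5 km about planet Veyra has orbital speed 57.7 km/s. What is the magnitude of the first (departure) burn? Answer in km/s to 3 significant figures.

Δv₁ = 10.9 km/s

From the circular-orbit relation v² = μ/r at r = 1.49×10^5 km: μ = v²r = (57.7)² × 1.49×10^5 = 4.96064×10^8 km³/s².
Transfer-ellipse semi-major axis a_t = (r₁ + r₂)/2 = (7.730×10^5 + 1.490×10^5)/2 = 4.610×10^5 km.
Circular speed at r = 7.730×10^5 km: v_c = √(μ/r) = 25.33 km/s.
Vis-viva on the transfer ellipse at r = 7.730×10^5 km gives v_t = √[μ(2/r − 1/a_t)] = 14.40 km/s.
Δv₁ = |v_t − v_c| = |14.40 − 25.33| = 10.93 km/s.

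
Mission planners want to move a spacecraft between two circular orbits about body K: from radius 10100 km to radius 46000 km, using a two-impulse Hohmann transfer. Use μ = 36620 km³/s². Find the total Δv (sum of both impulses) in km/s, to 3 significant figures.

Transfer-ellipse semi-major axis a_t = (r₁ + r₂)/2 = (10100 + 46000)/2 = 28050 km.
At r₁ the circular-orbit speed is v₁ = √(μ/r₁) = 1.9041 km/s.
Transfer-orbit speed at r₁ (v² = μ(2/r − 1/a)): v_p = √[μ(2/r₁ − 1/a_t)] = 2.4384 km/s.
First burn Δv₁ = |v_p − v₁| = 0.5343 km/s.
Circular speed at r₂: v₂ = √(μ/r₂) = 0.8922 km/s.
Transfer-orbit speed at r₂: v_a = √[μ(2/r₂ − 1/a_t)] = 0.5354 km/s.
Second burn Δv₂ = |v₂ − v_a| = 0.3568 km/s.
Δv = Δv₁ + Δv₂ = 0.5343 + 0.3568 = 0.8911 km/s.

Δv = 0.891 km/s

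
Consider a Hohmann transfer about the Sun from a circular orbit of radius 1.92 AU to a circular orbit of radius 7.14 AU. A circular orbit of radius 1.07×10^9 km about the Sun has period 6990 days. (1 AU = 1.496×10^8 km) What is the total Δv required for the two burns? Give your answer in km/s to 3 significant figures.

Δv = 9.38 km/s

From Kepler's third law T² = 4π²r³/μ at r = 1.07×10^9 km, T = 6990 days = 6990 × 86400 s = 6.03936×10^8 s: μ = 4π²r³/T² = 1.32596×10^11 km³/s².
In km: r₁ = 1.92 × 1.496×10^8 = 2.87232×10^8 km; r₂ = 7.14 × 1.496×10^8 = 1.068144×10^9 km.
Transfer-ellipse semi-major axis a_t = (r₁ + r₂)/2 = (2.87232×10^8 + 1.068144×10^9)/2 = 6.77688×10^8 km.
Circular speed at r₁: v₁ = √(μ/r₁) = √(1.32596×10^11/2.87232×10^8) = 21.4856 km/s.
On the transfer ellipse at r₁, vis-viva equation gives v_p = √[μ(2/r₁ − 1/a_t)] = 26.9742 km/s.
First burn Δv₁ = |v_p − v₁| = 5.489 km/s.
Circular speed at r₂: v₂ = √(μ/r₂) = 11.142 km/s.
Transfer-orbit speed at r₂: v_a = √[μ(2/r₂ − 1/a_t)] = 7.2536 km/s.
Second burn Δv₂ = |v₂ − v_a| = 3.888 km/s.
Total Δv = Δv₁ + Δv₂ = 9.377 km/s.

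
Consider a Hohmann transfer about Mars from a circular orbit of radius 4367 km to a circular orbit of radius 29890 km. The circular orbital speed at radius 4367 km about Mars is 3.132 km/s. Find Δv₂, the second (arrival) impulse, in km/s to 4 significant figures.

Δv₂ = 0.5927 km/s

From the circular-orbit relation v² = μ/r at r = 4367 km: μ = v²r = (3.132)² × 4367 = 42837.8 km³/s².
The Hohmann ellipse has a_t = (r₁ + r₂)/2 = 17128.5 km.
On the circular orbit at r = 29890 km, v_c = √(μ/r) = 1.1972 km/s.
Transfer-orbit speed at the same r (vis-viva, a = a_t): v_t = √[μ(2/r − 1/a_t)] = 0.60448 km/s.
Δv₂ = |v_t − v_c| = |0.60448 − 1.1972| = 0.5927 km/s.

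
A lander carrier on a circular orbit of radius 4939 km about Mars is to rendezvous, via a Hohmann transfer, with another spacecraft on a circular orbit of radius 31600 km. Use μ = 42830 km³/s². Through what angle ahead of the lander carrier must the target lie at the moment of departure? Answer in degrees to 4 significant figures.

φ = 100.9°

Semi-major axis of the transfer orbit: a_t = (4939 + 31600)/2 = 18269.5 km.
Transfer time t = π√(a_t³/μ) = 37490 s.
Target angular speed ω₂ = √(μ/r₂³) = 3.684×10^-5 rad/s.
Angle swept by the target during transfer: ω₂·t = 1.381 rad = 79.13°.
The lander carrier traverses 180° on the transfer ellipse, so the target must lead by 180° − 79.13° = 100.9°.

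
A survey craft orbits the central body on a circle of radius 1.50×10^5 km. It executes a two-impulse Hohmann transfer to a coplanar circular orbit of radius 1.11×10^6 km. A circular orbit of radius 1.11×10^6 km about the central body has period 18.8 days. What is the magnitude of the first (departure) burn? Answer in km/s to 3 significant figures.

From Kepler's third law T² = 4π²r³/μ at r = 1.11×10^6 km, T = 18.8 days = 18.8 × 86400 s = 1.62432×10^6 s: μ = 4π²r³/T² = 2.04638×10^7 km³/s².
The Hohmann ellipse has a_t = (r₁ + r₂)/2 = 6.300×10^5 km.
Circular speed at r = 1.500×10^5 km: v_c = √(μ/r) = 11.680 km/s.
Vis-viva on the transfer ellipse at r = 1.500×10^5 km gives v_t = √[μ(2/r − 1/a_t)] = 15.504 km/s.
Δv₁ = |v_t − v_c| = |15.504 − 11.680| = 3.824 km/s.

Δv₁ = 3.82 km/s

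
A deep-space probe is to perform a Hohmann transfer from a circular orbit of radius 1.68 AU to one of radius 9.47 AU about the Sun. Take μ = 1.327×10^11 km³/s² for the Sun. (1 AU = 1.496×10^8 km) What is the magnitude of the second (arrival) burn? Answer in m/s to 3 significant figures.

In km: r₁ = 1.68 × 1.496×10^8 = 2.51328×10^8 km; r₂ = 9.47 × 1.496×10^8 = 1.416712×10^9 km.
The Hohmann ellipse has a_t = (r₁ + r₂)/2 = 8.3402×10^8 km.
Circular speed at r = 1.416712×10^9 km: v_c = √(μ/r) = 9.678 km/s.
Transfer-orbit speed at the same r (vis-viva, a = a_t): v_t = √[μ(2/r − 1/a_t)] = 5.313 km/s.
Δv₂ = |v_t − v_c| = |5.313 − 9.678| = 4.365 km/s.

Δv₂ = 4370 m/s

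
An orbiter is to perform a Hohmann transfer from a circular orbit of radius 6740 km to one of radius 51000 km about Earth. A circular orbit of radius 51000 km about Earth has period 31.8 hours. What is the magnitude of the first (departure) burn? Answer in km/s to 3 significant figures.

From Kepler's third law T² = 4π²r³/μ at r = 51000 km, T = 31.8 hours = 31.8 × 3600 s = 1.1448×10^5 s: μ = 4π²r³/T² = 3.99587×10^5 km³/s².
Semi-major axis of the transfer orbit: a_t = (6740 + 51000)/2 = 28870 km.
On the circular orbit at r = 6740 km, v_c = √(μ/r) = 7.6997 km/s.
Vis-viva on the transfer ellipse at r = 6740 km gives v_t = √[μ(2/r − 1/a_t)] = 10.234 km/s.
Δv₁ = |v_t − v_c| = |10.234 − 7.6997| = 2.534 km/s.

Δv₁ = 2.53 km/s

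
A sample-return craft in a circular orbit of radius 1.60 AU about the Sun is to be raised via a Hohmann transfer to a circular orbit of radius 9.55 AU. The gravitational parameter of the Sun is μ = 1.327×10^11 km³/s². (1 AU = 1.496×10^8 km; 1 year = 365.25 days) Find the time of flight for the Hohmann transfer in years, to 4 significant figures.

In km: r₁ = 1.60 × 1.496×10^8 = 2.3936×10^8 km; r₂ = 9.55 × 1.496×10^8 = 1.42868×10^9 km.
Semi-major axis of the transfer orbit: a_t = (2.3936×10^8 + 1.42868×10^9)/2 = 8.3402×10^8 km.
Transfer time t = π√(a_t³/μ) = π√((8.3402×10^8)³ / 1.327×10^11) = 2.077×10^8 s.
Converting: 2.077×10^8 s ÷ 3.15576×10^7 s/year (365.25 × 86400) = 6.582 years.

t = 6.582 years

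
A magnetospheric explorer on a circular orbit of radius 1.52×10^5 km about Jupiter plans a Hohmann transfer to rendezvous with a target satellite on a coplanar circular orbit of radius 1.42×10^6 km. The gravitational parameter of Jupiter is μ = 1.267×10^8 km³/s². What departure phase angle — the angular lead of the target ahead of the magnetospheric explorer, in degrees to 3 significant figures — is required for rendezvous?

φ = 106°

Transfer-ellipse semi-major axis a_t = (r₁ + r₂)/2 = (1.520×10^5 + 1.420×10^6)/2 = 7.860×10^5 km.
The half-period of the transfer ellipse is t = π√(a_t³/μ) = 1.945×10^5 s.
Target angular speed ω₂ = √(μ/r₂³) = 6.652×10^-6 rad/s.
Angle swept by the target during transfer: ω₂·t = 1.2938 rad = 74.13°.
The magnetospheric explorer traverses 180° on the transfer ellipse, so the target must lead by 180° − 74.13° = 106°.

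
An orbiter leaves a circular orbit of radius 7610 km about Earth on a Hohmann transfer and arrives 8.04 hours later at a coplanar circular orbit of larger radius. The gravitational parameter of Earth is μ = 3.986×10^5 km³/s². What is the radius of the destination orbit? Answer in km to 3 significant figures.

Transfer time t = 8.04 hours = 28944 s, and t = π√(a_t³/μ).
So a_t = (μ t²/π²)^(1/3) = (3.986×10^5 × (28944)² / π²)^(1/3) = 32343 km.
Since a_t = (r₁ + r₂)/2, r₂ = 2a_t − r₁ = 2×32343 − 7610 = 57076 km.

r₂ = 57100 km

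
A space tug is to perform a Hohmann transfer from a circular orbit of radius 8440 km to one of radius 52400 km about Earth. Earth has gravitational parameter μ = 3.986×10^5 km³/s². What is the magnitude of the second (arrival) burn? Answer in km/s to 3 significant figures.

Transfer-ellipse semi-major axis a_t = (r₁ + r₂)/2 = (8440 + 52400)/2 = 30420 km.
Circular speed at r = 52400 km: v_c = √(μ/r) = 2.758 km/s.
Transfer-orbit speed at the same r (vis-viva, a = a_t): v_t = √[μ(2/r − 1/a_t)] = 1.453 km/s.
Δv₂ = |v_t − v_c| = |1.453 − 2.758| = 1.305 km/s.

Δv₂ = 1.31 km/s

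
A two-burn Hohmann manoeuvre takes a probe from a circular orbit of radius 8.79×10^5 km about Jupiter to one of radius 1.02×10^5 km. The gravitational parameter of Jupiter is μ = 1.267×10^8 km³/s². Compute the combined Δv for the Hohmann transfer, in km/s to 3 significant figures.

Δv = 18.5 km/s

Transfer-ellipse semi-major axis a_t = (r₁ + r₂)/2 = (8.790×10^5 + 1.020×10^5)/2 = 4.905×10^5 km.
Circular speed at r₁: v₁ = √(μ/r₁) = √(1.267×10^8/8.790×10^5) = 12.006 km/s.
Transfer-orbit speed at r₁ (vis-viva equation): v_a = √[μ(2/r₁ − 1/a_t)] = 5.4749 km/s.
First burn Δv₁ = |v_a − v₁| = 6.531 km/s.
At r₂, v₂ = √(μ/r₂) = 35.24 km/s.
Transfer-orbit speed at r₂: v_p = √[μ(2/r₂ − 1/a_t)] = 47.18 km/s.
Second burn Δv₂ = |v₂ − v_p| = 11.94 km/s.
Total Δv = Δv₁ + Δv₂ = 18.47 km/s.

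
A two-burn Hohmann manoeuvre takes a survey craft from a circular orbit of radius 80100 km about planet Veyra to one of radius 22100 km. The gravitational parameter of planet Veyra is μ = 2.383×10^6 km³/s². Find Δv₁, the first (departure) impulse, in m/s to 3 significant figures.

Δv₁ = 1870 m/s

The Hohmann ellipse has a_t = (r₁ + r₂)/2 = 51100 km.
Circular speed at r = 80100 km: v_c = √(μ/r) = 5.454 km/s.
Vis-viva on the transfer ellipse at r = 80100 km gives v_t = √[μ(2/r − 1/a_t)] = 3.587 km/s.
Δv₁ = |v_t − v_c| = |3.587 − 5.454| = 1.867 km/s.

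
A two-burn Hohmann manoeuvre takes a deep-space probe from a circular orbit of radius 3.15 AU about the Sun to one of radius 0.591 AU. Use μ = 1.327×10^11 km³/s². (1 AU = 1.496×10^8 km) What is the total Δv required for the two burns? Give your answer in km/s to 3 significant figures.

Δv = 18.9 km/s

In km: r₁ = 3.15 × 1.496×10^8 = 4.7124×10^8 km; r₂ = 0.591 × 1.496×10^8 = 8.84136×10^7 km.
Transfer-ellipse semi-major axis a_t = (r₁ + r₂)/2 = (4.7124×10^8 + 8.84136×10^7)/2 = 2.798268×10^8 km.
Circular speed at r₁: v₁ = √(μ/r₁) = √(1.327×10^11/4.7124×10^8) = 16.781 km/s.
On the transfer ellipse at r₁, v² = μ(2/r − 1/a) gives v_a = √[μ(2/r₁ − 1/a_t)] = 9.4326 km/s.
First burn Δv₁ = |v_a − v₁| = 7.348 km/s.
Circular speed at r₂: v₂ = √(μ/r₂) = 38.741 km/s.
Transfer-orbit speed at r₂: v_p = √[μ(2/r₂ − 1/a_t)] = 50.275 km/s.
Second burn Δv₂ = |v₂ − v_p| = 11.53 km/s.
Δv = Δv₁ + Δv₂ = 7.348 + 11.53 = 18.88 km/s.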